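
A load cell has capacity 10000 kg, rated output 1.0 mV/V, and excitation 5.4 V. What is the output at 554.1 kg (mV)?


Vout = rated_output * Vex * (load / capacity).
Vout = 1.0 * 5.4 * (554.1 / 10000)
Vout = 1.0 * 5.4 * 0.05541
Vout = 0.299 mV

0.299 mV


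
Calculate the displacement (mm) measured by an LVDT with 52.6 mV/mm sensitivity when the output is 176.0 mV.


Displacement = Vout / sensitivity.
d = 176.0 / 52.6
d = 3.346 mm

3.346 mm


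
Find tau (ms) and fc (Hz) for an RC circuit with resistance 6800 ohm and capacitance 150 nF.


Time constant: tau = R * C.
tau = 6800 * 1.50e-07 = 0.00102 s
tau = 1.02 ms
Cutoff frequency: fc = 1 / (2*pi*R*C).
fc = 1 / (2*pi*0.00102) = 156.03 Hz

tau = 1.02 ms, fc = 156.03 Hz


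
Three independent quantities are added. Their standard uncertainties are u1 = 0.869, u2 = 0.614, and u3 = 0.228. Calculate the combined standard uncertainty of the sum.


For a sum of independent quantities, uc = sqrt(u1^2 + u2^2 + u3^2).
uc = sqrt(0.869^2 + 0.614^2 + 0.228^2)
uc = sqrt(0.755161 + 0.376996 + 0.051984)
uc = 1.0882

1.0882


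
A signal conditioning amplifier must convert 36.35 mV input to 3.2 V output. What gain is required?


Gain = Vout / Vin (converting to same units).
G = 3.2 V / 36.35 mV
G = 3200.0 mV / 36.35 mV
G = 88.03

88.03


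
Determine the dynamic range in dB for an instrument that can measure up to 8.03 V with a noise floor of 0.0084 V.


Dynamic range = 20 * log10(Vmax / Vnoise).
DR = 20 * log10(8.03 / 0.0084)
DR = 20 * log10(955.95)
DR = 59.61 dB

59.61 dB


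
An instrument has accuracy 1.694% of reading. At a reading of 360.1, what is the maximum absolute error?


Absolute error = (accuracy% / 100) * reading.
Error = (1.694 / 100) * 360.1
Error = 0.01694 * 360.1
Error = 6.1001

6.1001


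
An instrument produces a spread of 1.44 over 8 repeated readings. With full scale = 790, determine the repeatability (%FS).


Repeatability = (spread / full scale) * 100%.
R = (1.44 / 790) * 100
R = 0.182 %FS

0.182 %FS


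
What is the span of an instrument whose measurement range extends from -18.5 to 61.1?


Span = upper range - lower range.
Span = 61.1 - (-18.5)
Span = 79.6

79.6


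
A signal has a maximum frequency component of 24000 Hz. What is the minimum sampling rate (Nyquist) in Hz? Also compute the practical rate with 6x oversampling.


By Nyquist theorem, fs_min = 2 * fmax.
fs_min = 2 * 24000 = 48000 Hz
Practical rate = 6 * fs_min = 6 * 48000 = 288000 Hz

fs_min = 48000 Hz, fs_practical = 288000 Hz


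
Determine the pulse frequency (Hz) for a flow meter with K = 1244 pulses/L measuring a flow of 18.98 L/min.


Frequency = K * Q / 60 (converting L/min to L/s).
f = 1244 * 18.98 / 60
f = 23611.12 / 60
f = 393.52 Hz

393.52 Hz


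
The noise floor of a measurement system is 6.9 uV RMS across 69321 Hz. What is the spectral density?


Noise spectral density = Vrms / sqrt(BW).
NSD = 6.9 / sqrt(69321)
NSD = 6.9 / 263.2888
NSD = 0.0262 uV/sqrt(Hz)

0.0262 uV/sqrt(Hz)


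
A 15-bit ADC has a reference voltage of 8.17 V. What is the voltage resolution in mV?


The resolution (LSB) of an ADC is Vref / 2^n.
LSB = 8.17 / 2^15
LSB = 8.17 / 32768
LSB = 0.00024933 V = 0.24932861 mV

0.24932861 mV


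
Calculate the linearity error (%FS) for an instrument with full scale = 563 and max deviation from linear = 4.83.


Linearity error = (max deviation / full scale) * 100%.
Linearity = (4.83 / 563) * 100
Linearity = 0.858 %FS

0.858 %FS


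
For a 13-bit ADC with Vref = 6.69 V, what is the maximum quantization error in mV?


The maximum quantization error is +/- LSB/2.
LSB = Vref / 2^n = 6.69 / 8192 = 0.00081665 V
Max error = LSB / 2 = 0.00081665 / 2 = 0.00040833 V
Max error = 0.4083 mV

0.4083 mV


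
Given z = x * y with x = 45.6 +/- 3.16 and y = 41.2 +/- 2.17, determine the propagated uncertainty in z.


For a product z = x*y, the relative uncertainty is:
uz/z = sqrt((ux/x)^2 + (uy/y)^2)
Relative uncertainties: ux/x = 3.16/45.6 = 0.069298
uy/y = 2.17/41.2 = 0.05267
z = 45.6 * 41.2 = 1878.7
uz = 1878.7 * sqrt(0.069298^2 + 0.05267^2) = 163.528

163.528


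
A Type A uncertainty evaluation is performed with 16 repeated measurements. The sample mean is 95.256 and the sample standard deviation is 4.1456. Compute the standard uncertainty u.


The standard uncertainty for Type A evaluation is u = s / sqrt(n).
u = 4.1456 / sqrt(16)
u = 4.1456 / 4.0
u = 1.0364

1.0364


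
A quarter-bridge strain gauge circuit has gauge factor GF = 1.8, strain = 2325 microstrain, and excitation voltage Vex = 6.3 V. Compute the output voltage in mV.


Quarter bridge output: Vout = (GF * epsilon * Vex) / 4.
Vout = (1.8 * 2325e-6 * 6.3) / 4
Vout = 0.0263655 / 4 V
Vout = 0.00659137 V = 6.5914 mV

6.5914 mV


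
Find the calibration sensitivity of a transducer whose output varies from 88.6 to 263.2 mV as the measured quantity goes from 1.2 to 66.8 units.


Sensitivity = (y2 - y1) / (x2 - x1).
S = (263.2 - 88.6) / (66.8 - 1.2)
S = 174.6 / 65.6
S = 2.6616 mV/unit

2.6616 mV/unit


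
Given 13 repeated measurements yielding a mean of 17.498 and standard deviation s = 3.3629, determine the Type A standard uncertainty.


The standard uncertainty for Type A evaluation is u = s / sqrt(n).
u = 3.3629 / sqrt(13)
u = 3.3629 / 3.6056
u = 0.9327

0.9327


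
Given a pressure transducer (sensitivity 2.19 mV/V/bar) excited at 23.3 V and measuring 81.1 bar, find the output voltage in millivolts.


Output = sensitivity * Vex * P.
Vout = 2.19 * 23.3 * 81.1
Vout = 51.027 * 81.1
Vout = 4138.29 mV

4138.29 mV


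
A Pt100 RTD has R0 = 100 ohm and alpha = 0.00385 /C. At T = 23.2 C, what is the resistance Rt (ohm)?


The RTD equation: Rt = R0 * (1 + alpha * T).
Rt = 100 * (1 + 0.00385 * 23.2)
Rt = 100 * (1 + 0.08932)
Rt = 100 * 1.08932
Rt = 108.932 ohm

108.932 ohm


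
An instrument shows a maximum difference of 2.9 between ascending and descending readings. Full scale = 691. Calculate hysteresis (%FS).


Hysteresis = (max difference / full scale) * 100%.
H = (2.9 / 691) * 100
H = 0.42 %FS

0.42 %FS


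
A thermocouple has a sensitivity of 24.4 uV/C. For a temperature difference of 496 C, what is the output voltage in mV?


The thermocouple output V = sensitivity * dT.
V = 24.4 uV/C * 496 C
V = 12102.4 uV
V = 12.102 mV

12.102 mV


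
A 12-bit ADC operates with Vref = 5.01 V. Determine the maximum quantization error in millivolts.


The maximum quantization error is +/- LSB/2.
LSB = Vref / 2^n = 5.01 / 4096 = 0.00122314 V
Max error = LSB / 2 = 0.00122314 / 2 = 0.00061157 V
Max error = 0.6116 mV

0.6116 mV


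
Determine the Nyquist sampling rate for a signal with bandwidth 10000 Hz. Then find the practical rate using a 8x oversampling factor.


By Nyquist theorem, fs_min = 2 * fmax.
fs_min = 2 * 10000 = 20000 Hz
Practical rate = 8 * fs_min = 8 * 20000 = 160000 Hz

fs_min = 20000 Hz, fs_practical = 160000 Hz


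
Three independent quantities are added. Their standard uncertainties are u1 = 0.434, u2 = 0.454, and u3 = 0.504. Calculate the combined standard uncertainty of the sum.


For a sum of independent quantities, uc = sqrt(u1^2 + u2^2 + u3^2).
uc = sqrt(0.434^2 + 0.454^2 + 0.504^2)
uc = sqrt(0.188356 + 0.206116 + 0.254016)
uc = 0.8053

0.8053


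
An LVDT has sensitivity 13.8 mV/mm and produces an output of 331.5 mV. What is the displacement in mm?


Displacement = Vout / sensitivity.
d = 331.5 / 13.8
d = 24.022 mm

24.022 mm


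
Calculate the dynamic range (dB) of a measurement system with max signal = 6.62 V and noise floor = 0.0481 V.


Dynamic range = 20 * log10(Vmax / Vnoise).
DR = 20 * log10(6.62 / 0.0481)
DR = 20 * log10(137.63)
DR = 42.77 dB

42.77 dB


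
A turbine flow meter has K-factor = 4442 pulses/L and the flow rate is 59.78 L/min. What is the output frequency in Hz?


Frequency = K * Q / 60 (converting L/min to L/s).
f = 4442 * 59.78 / 60
f = 265542.76 / 60
f = 4425.71 Hz

4425.71 Hz


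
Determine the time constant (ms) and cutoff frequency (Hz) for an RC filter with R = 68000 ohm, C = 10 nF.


Time constant: tau = R * C.
tau = 68000 * 1.00e-08 = 0.00068 s
tau = 0.68 ms
Cutoff frequency: fc = 1 / (2*pi*R*C).
fc = 1 / (2*pi*0.00068) = 234.05 Hz

tau = 0.68 ms, fc = 234.05 Hz


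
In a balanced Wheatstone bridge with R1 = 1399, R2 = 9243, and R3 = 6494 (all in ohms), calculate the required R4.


At balance: R1*R4 = R2*R3, so R4 = R2*R3/R1.
R4 = 9243 * 6494 / 1399
R4 = 60024042 / 1399
R4 = 42904.96 ohm

42904.96 ohm


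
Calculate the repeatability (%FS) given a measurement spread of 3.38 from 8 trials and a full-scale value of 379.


Repeatability = (spread / full scale) * 100%.
R = (3.38 / 379) * 100
R = 0.892 %FS

0.892 %FS


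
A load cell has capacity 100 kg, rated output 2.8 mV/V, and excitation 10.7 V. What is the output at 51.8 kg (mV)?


Vout = rated_output * Vex * (load / capacity).
Vout = 2.8 * 10.7 * (51.8 / 100)
Vout = 2.8 * 10.7 * 0.518
Vout = 15.519 mV

15.519 mV


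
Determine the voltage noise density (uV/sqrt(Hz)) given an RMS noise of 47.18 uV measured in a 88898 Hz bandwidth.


Noise spectral density = Vrms / sqrt(BW).
NSD = 47.18 / sqrt(88898)
NSD = 47.18 / 298.1577
NSD = 0.1582 uV/sqrt(Hz)

0.1582 uV/sqrt(Hz)


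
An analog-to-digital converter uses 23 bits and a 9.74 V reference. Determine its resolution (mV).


The resolution (LSB) of an ADC is Vref / 2^n.
LSB = 9.74 / 2^23
LSB = 9.74 / 8388608
LSB = 1.16e-06 V = 0.0011611 mV

0.0011611 mV


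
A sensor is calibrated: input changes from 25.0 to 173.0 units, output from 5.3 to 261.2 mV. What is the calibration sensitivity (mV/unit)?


Sensitivity = (y2 - y1) / (x2 - x1).
S = (261.2 - 5.3) / (173.0 - 25.0)
S = 255.9 / 148.0
S = 1.7291 mV/unit

1.7291 mV/unit


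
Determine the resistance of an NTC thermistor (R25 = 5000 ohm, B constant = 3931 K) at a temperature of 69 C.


NTC thermistor equation: Rt = R25 * exp(B * (1/T - 1/T25)).
T in Kelvin: 342.15 K, T25 = 298.15 K
1/T - 1/T25 = 1/342.15 - 1/298.15 = -0.00043132
B * (1/T - 1/T25) = 3931 * -0.00043132 = -1.6955
Rt = 5000 * exp(-1.6955) = 917.5 ohm

917.5 ohm


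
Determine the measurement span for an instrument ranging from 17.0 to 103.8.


Span = upper range - lower range.
Span = 103.8 - (17.0)
Span = 86.8

86.8


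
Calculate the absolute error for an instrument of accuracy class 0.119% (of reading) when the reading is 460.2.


Absolute error = (accuracy% / 100) * reading.
Error = (0.119 / 100) * 460.2
Error = 0.00119 * 460.2
Error = 0.5476

0.5476


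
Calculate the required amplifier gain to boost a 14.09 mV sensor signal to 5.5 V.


Gain = Vout / Vin (converting to same units).
G = 5.5 V / 14.09 mV
G = 5500.0 mV / 14.09 mV
G = 390.35

390.35


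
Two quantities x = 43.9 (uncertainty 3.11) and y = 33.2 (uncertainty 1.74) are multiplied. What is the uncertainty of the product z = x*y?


For a product z = x*y, the relative uncertainty is:
uz/z = sqrt((ux/x)^2 + (uy/y)^2)
Relative uncertainties: ux/x = 3.11/43.9 = 0.070843
uy/y = 1.74/33.2 = 0.05241
z = 43.9 * 33.2 = 1457.5
uz = 1457.5 * sqrt(0.070843^2 + 0.05241^2) = 128.436

128.436


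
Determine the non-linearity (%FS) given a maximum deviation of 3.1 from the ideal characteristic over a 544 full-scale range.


Linearity error = (max deviation / full scale) * 100%.
Linearity = (3.1 / 544) * 100
Linearity = 0.57 %FS

0.57 %FS


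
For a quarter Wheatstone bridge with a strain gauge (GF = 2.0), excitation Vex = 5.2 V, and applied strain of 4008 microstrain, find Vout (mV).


Quarter bridge output: Vout = (GF * epsilon * Vex) / 4.
Vout = (2.0 * 4008e-6 * 5.2) / 4
Vout = 0.0416832 / 4 V
Vout = 0.0104208 V = 10.4208 mV

10.4208 mV


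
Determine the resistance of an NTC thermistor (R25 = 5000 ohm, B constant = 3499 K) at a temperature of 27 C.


NTC thermistor equation: Rt = R25 * exp(B * (1/T - 1/T25)).
T in Kelvin: 300.15 K, T25 = 298.15 K
1/T - 1/T25 = 1/300.15 - 1/298.15 = -2.235e-05
B * (1/T - 1/T25) = 3499 * -2.235e-05 = -0.0782
Rt = 5000 * exp(-0.0782) = 4623.9 ohm

4623.9 ohm


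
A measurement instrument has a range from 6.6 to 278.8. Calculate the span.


Span = upper range - lower range.
Span = 278.8 - (6.6)
Span = 272.2

272.2


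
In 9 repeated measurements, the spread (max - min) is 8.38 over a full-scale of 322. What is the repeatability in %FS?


Repeatability = (spread / full scale) * 100%.
R = (8.38 / 322) * 100
R = 2.602 %FS

2.602 %FS


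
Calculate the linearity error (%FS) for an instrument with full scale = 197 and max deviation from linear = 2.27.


Linearity error = (max deviation / full scale) * 100%.
Linearity = (2.27 / 197) * 100
Linearity = 1.152 %FS

1.152 %FS


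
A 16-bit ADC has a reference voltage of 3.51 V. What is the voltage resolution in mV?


The resolution (LSB) of an ADC is Vref / 2^n.
LSB = 3.51 / 2^16
LSB = 3.51 / 65536
LSB = 5.356e-05 V = 0.05355835 mV

0.05355835 mV


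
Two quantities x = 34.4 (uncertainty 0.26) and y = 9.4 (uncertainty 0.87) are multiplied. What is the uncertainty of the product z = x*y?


For a product z = x*y, the relative uncertainty is:
uz/z = sqrt((ux/x)^2 + (uy/y)^2)
Relative uncertainties: ux/x = 0.26/34.4 = 0.007558
uy/y = 0.87/9.4 = 0.092553
z = 34.4 * 9.4 = 323.4
uz = 323.4 * sqrt(0.007558^2 + 0.092553^2) = 30.028

30.028


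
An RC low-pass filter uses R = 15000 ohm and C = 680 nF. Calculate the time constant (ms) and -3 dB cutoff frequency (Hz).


Time constant: tau = R * C.
tau = 15000 * 6.80e-07 = 0.0102 s
tau = 10.2 ms
Cutoff frequency: fc = 1 / (2*pi*R*C).
fc = 1 / (2*pi*0.0102) = 15.6 Hz

tau = 10.2 ms, fc = 15.6 Hz


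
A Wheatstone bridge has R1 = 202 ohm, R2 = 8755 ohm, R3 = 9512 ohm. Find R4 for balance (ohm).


At balance: R1*R4 = R2*R3, so R4 = R2*R3/R1.
R4 = 8755 * 9512 / 202
R4 = 83277560 / 202
R4 = 412265.15 ohm

412265.15 ohm


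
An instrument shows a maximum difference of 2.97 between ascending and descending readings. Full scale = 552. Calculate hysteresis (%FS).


Hysteresis = (max difference / full scale) * 100%.
H = (2.97 / 552) * 100
H = 0.538 %FS

0.538 %FS


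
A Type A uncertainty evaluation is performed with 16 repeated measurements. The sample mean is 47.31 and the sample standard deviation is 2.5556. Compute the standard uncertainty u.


The standard uncertainty for Type A evaluation is u = s / sqrt(n).
u = 2.5556 / sqrt(16)
u = 2.5556 / 4.0
u = 0.6389

0.6389


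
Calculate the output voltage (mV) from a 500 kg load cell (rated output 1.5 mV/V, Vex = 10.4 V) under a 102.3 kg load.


Vout = rated_output * Vex * (load / capacity).
Vout = 1.5 * 10.4 * (102.3 / 500)
Vout = 1.5 * 10.4 * 0.2046
Vout = 3.192 mV

3.192 mV


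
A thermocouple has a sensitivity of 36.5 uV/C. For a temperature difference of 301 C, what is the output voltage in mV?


The thermocouple output V = sensitivity * dT.
V = 36.5 uV/C * 301 C
V = 10986.5 uV
V = 10.986 mV

10.986 mV


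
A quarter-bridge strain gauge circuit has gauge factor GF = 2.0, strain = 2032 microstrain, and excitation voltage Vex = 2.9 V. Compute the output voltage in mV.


Quarter bridge output: Vout = (GF * epsilon * Vex) / 4.
Vout = (2.0 * 2032e-6 * 2.9) / 4
Vout = 0.0117856 / 4 V
Vout = 0.0029464 V = 2.9464 mV

2.9464 mV


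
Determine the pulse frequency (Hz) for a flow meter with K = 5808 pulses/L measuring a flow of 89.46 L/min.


Frequency = K * Q / 60 (converting L/min to L/s).
f = 5808 * 89.46 / 60
f = 519583.68 / 60
f = 8659.73 Hz

8659.73 Hz


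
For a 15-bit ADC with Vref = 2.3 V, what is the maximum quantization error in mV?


The maximum quantization error is +/- LSB/2.
LSB = Vref / 2^n = 2.3 / 32768 = 7.019e-05 V
Max error = LSB / 2 = 7.019e-05 / 2 = 3.51e-05 V
Max error = 0.0351 mV

0.0351 mV


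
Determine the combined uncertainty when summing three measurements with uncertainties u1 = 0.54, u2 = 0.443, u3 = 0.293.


For a sum of independent quantities, uc = sqrt(u1^2 + u2^2 + u3^2).
uc = sqrt(0.54^2 + 0.443^2 + 0.293^2)
uc = sqrt(0.2916 + 0.196249 + 0.085849)
uc = 0.7574

0.7574


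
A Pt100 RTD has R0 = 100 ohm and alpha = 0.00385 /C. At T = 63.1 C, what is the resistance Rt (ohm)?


The RTD equation: Rt = R0 * (1 + alpha * T).
Rt = 100 * (1 + 0.00385 * 63.1)
Rt = 100 * (1 + 0.242935)
Rt = 100 * 1.242935
Rt = 124.294 ohm

124.294 ohm


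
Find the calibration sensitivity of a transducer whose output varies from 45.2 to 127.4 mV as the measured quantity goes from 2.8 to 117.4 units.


Sensitivity = (y2 - y1) / (x2 - x1).
S = (127.4 - 45.2) / (117.4 - 2.8)
S = 82.2 / 114.6
S = 0.7173 mV/unit

0.7173 mV/unit


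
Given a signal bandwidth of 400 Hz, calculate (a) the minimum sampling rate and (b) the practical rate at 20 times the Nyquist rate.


By Nyquist theorem, fs_min = 2 * fmax.
fs_min = 2 * 400 = 800 Hz
Practical rate = 20 * fs_min = 20 * 800 = 16000 Hz

fs_min = 800 Hz, fs_practical = 16000 Hz


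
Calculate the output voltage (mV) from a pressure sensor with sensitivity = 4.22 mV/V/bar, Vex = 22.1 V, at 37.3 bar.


Output = sensitivity * Vex * P.
Vout = 4.22 * 22.1 * 37.3
Vout = 93.262 * 37.3
Vout = 3478.67 mV

3478.67 mV


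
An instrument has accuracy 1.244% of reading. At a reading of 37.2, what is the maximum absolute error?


Absolute error = (accuracy% / 100) * reading.
Error = (1.244 / 100) * 37.2
Error = 0.01244 * 37.2
Error = 0.4628

0.4628


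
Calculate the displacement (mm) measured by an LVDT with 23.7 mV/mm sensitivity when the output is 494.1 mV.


Displacement = Vout / sensitivity.
d = 494.1 / 23.7
d = 20.848 mm

20.848 mm


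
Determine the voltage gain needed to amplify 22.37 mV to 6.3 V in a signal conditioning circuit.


Gain = Vout / Vin (converting to same units).
G = 6.3 V / 22.37 mV
G = 6300.0 mV / 22.37 mV
G = 281.63

281.63


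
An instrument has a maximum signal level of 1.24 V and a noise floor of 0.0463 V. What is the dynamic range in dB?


Dynamic range = 20 * log10(Vmax / Vnoise).
DR = 20 * log10(1.24 / 0.0463)
DR = 20 * log10(26.78)
DR = 28.56 dB

28.56 dB


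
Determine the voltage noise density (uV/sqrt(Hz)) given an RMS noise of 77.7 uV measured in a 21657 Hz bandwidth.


Noise spectral density = Vrms / sqrt(BW).
NSD = 77.7 / sqrt(21657)
NSD = 77.7 / 147.1632
NSD = 0.528 uV/sqrt(Hz)

0.528 uV/sqrt(Hz)


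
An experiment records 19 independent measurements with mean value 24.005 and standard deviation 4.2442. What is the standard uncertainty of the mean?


The standard uncertainty for Type A evaluation is u = s / sqrt(n).
u = 4.2442 / sqrt(19)
u = 4.2442 / 4.3589
u = 0.9737

0.9737


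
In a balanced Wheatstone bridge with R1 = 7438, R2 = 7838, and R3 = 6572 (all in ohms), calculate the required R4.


At balance: R1*R4 = R2*R3, so R4 = R2*R3/R1.
R4 = 7838 * 6572 / 7438
R4 = 51511336 / 7438
R4 = 6925.43 ohm

6925.43 ohm


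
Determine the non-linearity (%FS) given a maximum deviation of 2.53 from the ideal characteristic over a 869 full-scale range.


Linearity error = (max deviation / full scale) * 100%.
Linearity = (2.53 / 869) * 100
Linearity = 0.291 %FS

0.291 %FS


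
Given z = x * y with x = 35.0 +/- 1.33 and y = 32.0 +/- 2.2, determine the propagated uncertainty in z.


For a product z = x*y, the relative uncertainty is:
uz/z = sqrt((ux/x)^2 + (uy/y)^2)
Relative uncertainties: ux/x = 1.33/35.0 = 0.038
uy/y = 2.2/32.0 = 0.06875
z = 35.0 * 32.0 = 1120.0
uz = 1120.0 * sqrt(0.038^2 + 0.06875^2) = 87.979

87.979


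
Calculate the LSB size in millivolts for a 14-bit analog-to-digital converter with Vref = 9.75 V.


The resolution (LSB) of an ADC is Vref / 2^n.
LSB = 9.75 / 2^14
LSB = 9.75 / 16384
LSB = 0.00059509 V = 0.59509277 mV

0.59509277 mV


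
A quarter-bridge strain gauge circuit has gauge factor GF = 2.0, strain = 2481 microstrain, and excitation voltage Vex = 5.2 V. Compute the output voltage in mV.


Quarter bridge output: Vout = (GF * epsilon * Vex) / 4.
Vout = (2.0 * 2481e-6 * 5.2) / 4
Vout = 0.0258024 / 4 V
Vout = 0.0064506 V = 6.4506 mV

6.4506 mV


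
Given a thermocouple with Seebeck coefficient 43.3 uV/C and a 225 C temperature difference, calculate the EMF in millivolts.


The thermocouple output V = sensitivity * dT.
V = 43.3 uV/C * 225 C
V = 9742.5 uV
V = 9.742 mV

9.742 mV


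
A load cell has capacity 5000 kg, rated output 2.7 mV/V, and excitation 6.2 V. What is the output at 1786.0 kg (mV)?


Vout = rated_output * Vex * (load / capacity).
Vout = 2.7 * 6.2 * (1786.0 / 5000)
Vout = 2.7 * 6.2 * 0.3572
Vout = 5.98 mV

5.98 mV


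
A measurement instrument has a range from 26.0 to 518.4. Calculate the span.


Span = upper range - lower range.
Span = 518.4 - (26.0)
Span = 492.4

492.4


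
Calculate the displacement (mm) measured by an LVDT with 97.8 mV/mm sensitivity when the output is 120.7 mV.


Displacement = Vout / sensitivity.
d = 120.7 / 97.8
d = 1.234 mm

1.234 mm


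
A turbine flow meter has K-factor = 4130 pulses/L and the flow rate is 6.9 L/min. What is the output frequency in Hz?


Frequency = K * Q / 60 (converting L/min to L/s).
f = 4130 * 6.9 / 60
f = 28497.0 / 60
f = 474.95 Hz

474.95 Hz


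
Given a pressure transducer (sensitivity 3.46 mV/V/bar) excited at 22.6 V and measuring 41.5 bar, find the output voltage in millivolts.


Output = sensitivity * Vex * P.
Vout = 3.46 * 22.6 * 41.5
Vout = 78.196 * 41.5
Vout = 3245.13 mV

3245.13 mV


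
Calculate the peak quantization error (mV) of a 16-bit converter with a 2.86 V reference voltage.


The maximum quantization error is +/- LSB/2.
LSB = Vref / 2^n = 2.86 / 65536 = 4.364e-05 V
Max error = LSB / 2 = 4.364e-05 / 2 = 2.182e-05 V
Max error = 0.0218 mV

0.0218 mV


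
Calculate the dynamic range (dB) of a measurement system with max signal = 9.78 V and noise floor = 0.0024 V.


Dynamic range = 20 * log10(Vmax / Vnoise).
DR = 20 * log10(9.78 / 0.0024)
DR = 20 * log10(4075.0)
DR = 72.2 dB

72.2 dB


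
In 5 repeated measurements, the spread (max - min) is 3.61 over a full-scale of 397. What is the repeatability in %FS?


Repeatability = (spread / full scale) * 100%.
R = (3.61 / 397) * 100
R = 0.909 %FS

0.909 %FS


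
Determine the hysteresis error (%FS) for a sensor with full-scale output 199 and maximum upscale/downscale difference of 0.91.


Hysteresis = (max difference / full scale) * 100%.
H = (0.91 / 199) * 100
H = 0.457 %FS

0.457 %FS


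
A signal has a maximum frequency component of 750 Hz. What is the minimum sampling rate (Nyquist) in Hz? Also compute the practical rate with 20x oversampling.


By Nyquist theorem, fs_min = 2 * fmax.
fs_min = 2 * 750 = 1500 Hz
Practical rate = 20 * fs_min = 20 * 1500 = 30000 Hz

fs_min = 1500 Hz, fs_practical = 30000 Hz


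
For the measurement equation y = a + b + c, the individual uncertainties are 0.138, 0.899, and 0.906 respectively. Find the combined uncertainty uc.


For a sum of independent quantities, uc = sqrt(u1^2 + u2^2 + u3^2).
uc = sqrt(0.138^2 + 0.899^2 + 0.906^2)
uc = sqrt(0.019044 + 0.808201 + 0.820836)
uc = 1.2838

1.2838


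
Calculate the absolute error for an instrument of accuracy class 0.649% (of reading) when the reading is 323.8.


Absolute error = (accuracy% / 100) * reading.
Error = (0.649 / 100) * 323.8
Error = 0.00649 * 323.8
Error = 2.1015

2.1015


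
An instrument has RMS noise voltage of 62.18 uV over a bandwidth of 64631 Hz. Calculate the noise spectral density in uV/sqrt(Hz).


Noise spectral density = Vrms / sqrt(BW).
NSD = 62.18 / sqrt(64631)
NSD = 62.18 / 254.2263
NSD = 0.2446 uV/sqrt(Hz)

0.2446 uV/sqrt(Hz)


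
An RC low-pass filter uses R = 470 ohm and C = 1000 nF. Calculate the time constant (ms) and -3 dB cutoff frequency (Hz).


Time constant: tau = R * C.
tau = 470 * 1.00e-06 = 0.00047 s
tau = 0.47 ms
Cutoff frequency: fc = 1 / (2*pi*R*C).
fc = 1 / (2*pi*0.00047) = 338.63 Hz

tau = 0.47 ms, fc = 338.63 Hz


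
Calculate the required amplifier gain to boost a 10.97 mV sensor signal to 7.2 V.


Gain = Vout / Vin (converting to same units).
G = 7.2 V / 10.97 mV
G = 7200.0 mV / 10.97 mV
G = 656.34

656.34


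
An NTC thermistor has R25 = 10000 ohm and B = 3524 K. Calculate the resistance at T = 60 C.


NTC thermistor equation: Rt = R25 * exp(B * (1/T - 1/T25)).
T in Kelvin: 333.15 K, T25 = 298.15 K
1/T - 1/T25 = 1/333.15 - 1/298.15 = -0.00035237
B * (1/T - 1/T25) = 3524 * -0.00035237 = -1.2417
Rt = 10000 * exp(-1.2417) = 2888.8 ohm

2888.8 ohm


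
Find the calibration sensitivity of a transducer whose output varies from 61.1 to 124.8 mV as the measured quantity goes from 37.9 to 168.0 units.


Sensitivity = (y2 - y1) / (x2 - x1).
S = (124.8 - 61.1) / (168.0 - 37.9)
S = 63.7 / 130.1
S = 0.4896 mV/unit

0.4896 mV/unit


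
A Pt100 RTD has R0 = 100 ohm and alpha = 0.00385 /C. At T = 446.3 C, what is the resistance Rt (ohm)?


The RTD equation: Rt = R0 * (1 + alpha * T).
Rt = 100 * (1 + 0.00385 * 446.3)
Rt = 100 * (1 + 1.718255)
Rt = 100 * 2.718255
Rt = 271.826 ohm

271.826 ohm


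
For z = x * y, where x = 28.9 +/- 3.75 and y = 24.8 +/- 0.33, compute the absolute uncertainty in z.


For a product z = x*y, the relative uncertainty is:
uz/z = sqrt((ux/x)^2 + (uy/y)^2)
Relative uncertainties: ux/x = 3.75/28.9 = 0.129758
uy/y = 0.33/24.8 = 0.013306
z = 28.9 * 24.8 = 716.7
uz = 716.7 * sqrt(0.129758^2 + 0.013306^2) = 93.488

93.488


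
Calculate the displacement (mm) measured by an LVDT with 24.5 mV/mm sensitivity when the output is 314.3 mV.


Displacement = Vout / sensitivity.
d = 314.3 / 24.5
d = 12.829 mm

12.829 mm


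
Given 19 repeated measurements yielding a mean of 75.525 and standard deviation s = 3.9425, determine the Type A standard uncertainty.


The standard uncertainty for Type A evaluation is u = s / sqrt(n).
u = 3.9425 / sqrt(19)
u = 3.9425 / 4.3589
u = 0.9045

0.9045


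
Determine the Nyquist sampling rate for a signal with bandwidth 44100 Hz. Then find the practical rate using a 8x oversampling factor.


By Nyquist theorem, fs_min = 2 * fmax.
fs_min = 2 * 44100 = 88200 Hz
Practical rate = 8 * fs_min = 8 * 88200 = 705600 Hz

fs_min = 88200 Hz, fs_practical = 705600 Hz


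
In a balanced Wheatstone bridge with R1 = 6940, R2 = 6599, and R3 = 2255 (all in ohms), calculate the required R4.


At balance: R1*R4 = R2*R3, so R4 = R2*R3/R1.
R4 = 6599 * 2255 / 6940
R4 = 14880745 / 6940
R4 = 2144.2 ohm

2144.2 ohm


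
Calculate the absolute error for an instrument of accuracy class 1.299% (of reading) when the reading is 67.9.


Absolute error = (accuracy% / 100) * reading.
Error = (1.299 / 100) * 67.9
Error = 0.01299 * 67.9
Error = 0.882

0.882


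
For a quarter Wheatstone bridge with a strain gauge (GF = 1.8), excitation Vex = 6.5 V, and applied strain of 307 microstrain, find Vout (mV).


Quarter bridge output: Vout = (GF * epsilon * Vex) / 4.
Vout = (1.8 * 307e-6 * 6.5) / 4
Vout = 0.0035919 / 4 V
Vout = 0.00089797 V = 0.898 mV

0.898 mV


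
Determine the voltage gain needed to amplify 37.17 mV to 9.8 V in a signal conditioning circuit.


Gain = Vout / Vin (converting to same units).
G = 9.8 V / 37.17 mV
G = 9800.0 mV / 37.17 mV
G = 263.65

263.65


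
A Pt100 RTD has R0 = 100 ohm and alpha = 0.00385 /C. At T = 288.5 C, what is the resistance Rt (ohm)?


The RTD equation: Rt = R0 * (1 + alpha * T).
Rt = 100 * (1 + 0.00385 * 288.5)
Rt = 100 * (1 + 1.110725)
Rt = 100 * 2.110725
Rt = 211.072 ohm

211.072 ohm


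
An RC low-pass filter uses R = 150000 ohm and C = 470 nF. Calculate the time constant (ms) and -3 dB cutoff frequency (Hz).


Time constant: tau = R * C.
tau = 150000 * 4.70e-07 = 0.0705 s
tau = 70.5 ms
Cutoff frequency: fc = 1 / (2*pi*R*C).
fc = 1 / (2*pi*0.0705) = 2.26 Hz

tau = 70.5 ms, fc = 2.26 Hz


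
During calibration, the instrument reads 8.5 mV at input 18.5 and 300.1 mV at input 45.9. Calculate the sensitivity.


Sensitivity = (y2 - y1) / (x2 - x1).
S = (300.1 - 8.5) / (45.9 - 18.5)
S = 291.6 / 27.4
S = 10.6423 mV/unit

10.6423 mV/unit


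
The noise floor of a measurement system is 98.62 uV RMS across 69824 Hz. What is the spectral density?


Noise spectral density = Vrms / sqrt(BW).
NSD = 98.62 / sqrt(69824)
NSD = 98.62 / 264.2423
NSD = 0.3732 uV/sqrt(Hz)

0.3732 uV/sqrt(Hz)


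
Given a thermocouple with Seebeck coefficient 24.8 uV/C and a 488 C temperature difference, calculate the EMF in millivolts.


The thermocouple output V = sensitivity * dT.
V = 24.8 uV/C * 488 C
V = 12102.4 uV
V = 12.102 mV

12.102 mV


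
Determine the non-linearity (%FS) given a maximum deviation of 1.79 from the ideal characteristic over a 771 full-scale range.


Linearity error = (max deviation / full scale) * 100%.
Linearity = (1.79 / 771) * 100
Linearity = 0.232 %FS

0.232 %FS


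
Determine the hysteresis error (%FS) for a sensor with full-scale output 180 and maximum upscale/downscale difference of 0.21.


Hysteresis = (max difference / full scale) * 100%.
H = (0.21 / 180) * 100
H = 0.117 %FS

0.117 %FS


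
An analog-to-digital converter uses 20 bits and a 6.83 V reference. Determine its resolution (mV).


The resolution (LSB) of an ADC is Vref / 2^n.
LSB = 6.83 / 2^20
LSB = 6.83 / 1048576
LSB = 6.51e-06 V = 0.0065136 mV

0.0065136 mV


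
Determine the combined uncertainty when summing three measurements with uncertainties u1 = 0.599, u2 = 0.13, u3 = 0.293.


For a sum of independent quantities, uc = sqrt(u1^2 + u2^2 + u3^2).
uc = sqrt(0.599^2 + 0.13^2 + 0.293^2)
uc = sqrt(0.358801 + 0.0169 + 0.085849)
uc = 0.6794

0.6794


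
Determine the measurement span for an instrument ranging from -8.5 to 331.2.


Span = upper range - lower range.
Span = 331.2 - (-8.5)
Span = 339.7

339.7


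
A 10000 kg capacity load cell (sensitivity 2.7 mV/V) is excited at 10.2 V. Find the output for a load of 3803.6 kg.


Vout = rated_output * Vex * (load / capacity).
Vout = 2.7 * 10.2 * (3803.6 / 10000)
Vout = 2.7 * 10.2 * 0.38036
Vout = 10.475 mV

10.475 mV


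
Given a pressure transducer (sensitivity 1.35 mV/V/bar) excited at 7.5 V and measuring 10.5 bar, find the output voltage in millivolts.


Output = sensitivity * Vex * P.
Vout = 1.35 * 7.5 * 10.5
Vout = 10.125 * 10.5
Vout = 106.31 mV

106.31 mV


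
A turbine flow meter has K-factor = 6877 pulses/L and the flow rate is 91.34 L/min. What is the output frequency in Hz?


Frequency = K * Q / 60 (converting L/min to L/s).
f = 6877 * 91.34 / 60
f = 628145.18 / 60
f = 10469.09 Hz

10469.09 Hz


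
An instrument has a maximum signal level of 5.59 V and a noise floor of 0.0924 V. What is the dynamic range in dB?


Dynamic range = 20 * log10(Vmax / Vnoise).
DR = 20 * log10(5.59 / 0.0924)
DR = 20 * log10(60.5)
DR = 35.63 dB

35.63 dB


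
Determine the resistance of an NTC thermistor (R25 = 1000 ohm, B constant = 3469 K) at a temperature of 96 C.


NTC thermistor equation: Rt = R25 * exp(B * (1/T - 1/T25)).
T in Kelvin: 369.15 K, T25 = 298.15 K
1/T - 1/T25 = 1/369.15 - 1/298.15 = -0.00064509
B * (1/T - 1/T25) = 3469 * -0.00064509 = -2.2378
Rt = 1000 * exp(-2.2378) = 106.7 ohm

106.7 ohm


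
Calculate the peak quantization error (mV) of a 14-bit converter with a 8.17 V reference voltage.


The maximum quantization error is +/- LSB/2.
LSB = Vref / 2^n = 8.17 / 16384 = 0.00049866 V
Max error = LSB / 2 = 0.00049866 / 2 = 0.00024933 V
Max error = 0.2493 mV

0.2493 mV


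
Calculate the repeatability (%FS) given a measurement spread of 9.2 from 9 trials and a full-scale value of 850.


Repeatability = (spread / full scale) * 100%.
R = (9.2 / 850) * 100
R = 1.082 %FS

1.082 %FS


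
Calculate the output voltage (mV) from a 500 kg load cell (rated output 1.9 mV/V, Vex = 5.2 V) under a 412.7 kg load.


Vout = rated_output * Vex * (load / capacity).
Vout = 1.9 * 5.2 * (412.7 / 500)
Vout = 1.9 * 5.2 * 0.8254
Vout = 8.155 mV

8.155 mV


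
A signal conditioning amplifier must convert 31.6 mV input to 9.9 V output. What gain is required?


Gain = Vout / Vin (converting to same units).
G = 9.9 V / 31.6 mV
G = 9900.0 mV / 31.6 mV
G = 313.29

313.29


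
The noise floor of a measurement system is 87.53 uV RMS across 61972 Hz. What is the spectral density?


Noise spectral density = Vrms / sqrt(BW).
NSD = 87.53 / sqrt(61972)
NSD = 87.53 / 248.9418
NSD = 0.3516 uV/sqrt(Hz)

0.3516 uV/sqrt(Hz)


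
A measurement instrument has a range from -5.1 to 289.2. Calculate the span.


Span = upper range - lower range.
Span = 289.2 - (-5.1)
Span = 294.3

294.3


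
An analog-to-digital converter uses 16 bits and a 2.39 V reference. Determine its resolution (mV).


The resolution (LSB) of an ADC is Vref / 2^n.
LSB = 2.39 / 2^16
LSB = 2.39 / 65536
LSB = 3.647e-05 V = 0.03646851 mV

0.03646851 mV


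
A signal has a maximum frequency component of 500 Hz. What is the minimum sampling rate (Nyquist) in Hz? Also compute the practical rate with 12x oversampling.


By Nyquist theorem, fs_min = 2 * fmax.
fs_min = 2 * 500 = 1000 Hz
Practical rate = 12 * fs_min = 12 * 1000 = 12000 Hz

fs_min = 1000 Hz, fs_practical = 12000 Hz


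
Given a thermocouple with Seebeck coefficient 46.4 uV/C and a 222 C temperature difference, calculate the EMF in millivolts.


The thermocouple output V = sensitivity * dT.
V = 46.4 uV/C * 222 C
V = 10300.8 uV
V = 10.301 mV

10.301 mV


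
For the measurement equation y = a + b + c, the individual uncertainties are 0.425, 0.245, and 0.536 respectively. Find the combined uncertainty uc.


For a sum of independent quantities, uc = sqrt(u1^2 + u2^2 + u3^2).
uc = sqrt(0.425^2 + 0.245^2 + 0.536^2)
uc = sqrt(0.180625 + 0.060025 + 0.287296)
uc = 0.7266

0.7266


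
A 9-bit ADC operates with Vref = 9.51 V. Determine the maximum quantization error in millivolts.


The maximum quantization error is +/- LSB/2.
LSB = Vref / 2^n = 9.51 / 512 = 0.01857422 V
Max error = LSB / 2 = 0.01857422 / 2 = 0.00928711 V
Max error = 9.2871 mV

9.2871 mV


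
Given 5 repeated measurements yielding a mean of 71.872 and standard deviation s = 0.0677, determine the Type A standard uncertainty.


The standard uncertainty for Type A evaluation is u = s / sqrt(n).
u = 0.0677 / sqrt(5)
u = 0.0677 / 2.2361
u = 0.0303

0.0303


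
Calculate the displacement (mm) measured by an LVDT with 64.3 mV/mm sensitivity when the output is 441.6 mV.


Displacement = Vout / sensitivity.
d = 441.6 / 64.3
d = 6.868 mm

6.868 mm


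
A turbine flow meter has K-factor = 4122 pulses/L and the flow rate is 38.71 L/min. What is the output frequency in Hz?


Frequency = K * Q / 60 (converting L/min to L/s).
f = 4122 * 38.71 / 60
f = 159562.62 / 60
f = 2659.38 Hz

2659.38 Hz


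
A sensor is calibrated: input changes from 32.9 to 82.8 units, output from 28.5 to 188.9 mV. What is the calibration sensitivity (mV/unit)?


Sensitivity = (y2 - y1) / (x2 - x1).
S = (188.9 - 28.5) / (82.8 - 32.9)
S = 160.4 / 49.9
S = 3.2144 mV/unit

3.2144 mV/unit


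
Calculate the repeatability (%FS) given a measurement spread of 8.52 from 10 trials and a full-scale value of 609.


Repeatability = (spread / full scale) * 100%.
R = (8.52 / 609) * 100
R = 1.399 %FS

1.399 %FS


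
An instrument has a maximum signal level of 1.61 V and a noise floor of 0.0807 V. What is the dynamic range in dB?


Dynamic range = 20 * log10(Vmax / Vnoise).
DR = 20 * log10(1.61 / 0.0807)
DR = 20 * log10(19.95)
DR = 26.0 dB

26.0 dB


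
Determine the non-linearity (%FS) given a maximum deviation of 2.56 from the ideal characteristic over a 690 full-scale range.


Linearity error = (max deviation / full scale) * 100%.
Linearity = (2.56 / 690) * 100
Linearity = 0.371 %FS

0.371 %FS


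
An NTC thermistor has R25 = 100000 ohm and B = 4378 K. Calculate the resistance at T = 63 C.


NTC thermistor equation: Rt = R25 * exp(B * (1/T - 1/T25)).
T in Kelvin: 336.15 K, T25 = 298.15 K
1/T - 1/T25 = 1/336.15 - 1/298.15 = -0.00037915
B * (1/T - 1/T25) = 4378 * -0.00037915 = -1.6599
Rt = 100000 * exp(-1.6599) = 19015.1 ohm

19015.1 ohm


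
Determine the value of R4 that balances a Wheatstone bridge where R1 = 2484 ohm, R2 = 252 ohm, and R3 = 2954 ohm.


At balance: R1*R4 = R2*R3, so R4 = R2*R3/R1.
R4 = 252 * 2954 / 2484
R4 = 744408 / 2484
R4 = 299.68 ohm

299.68 ohm


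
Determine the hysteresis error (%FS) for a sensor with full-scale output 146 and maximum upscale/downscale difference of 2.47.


Hysteresis = (max difference / full scale) * 100%.
H = (2.47 / 146) * 100
H = 1.692 %FS

1.692 %FS


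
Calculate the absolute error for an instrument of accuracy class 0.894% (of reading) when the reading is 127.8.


Absolute error = (accuracy% / 100) * reading.
Error = (0.894 / 100) * 127.8
Error = 0.00894 * 127.8
Error = 1.1425

1.1425


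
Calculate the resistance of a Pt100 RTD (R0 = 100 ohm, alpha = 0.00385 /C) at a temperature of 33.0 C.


The RTD equation: Rt = R0 * (1 + alpha * T).
Rt = 100 * (1 + 0.00385 * 33.0)
Rt = 100 * (1 + 0.12705)
Rt = 100 * 1.12705
Rt = 112.705 ohm

112.705 ohm


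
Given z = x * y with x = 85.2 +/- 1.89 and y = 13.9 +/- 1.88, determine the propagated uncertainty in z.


For a product z = x*y, the relative uncertainty is:
uz/z = sqrt((ux/x)^2 + (uy/y)^2)
Relative uncertainties: ux/x = 1.89/85.2 = 0.022183
uy/y = 1.88/13.9 = 0.135252
z = 85.2 * 13.9 = 1184.3
uz = 1184.3 * sqrt(0.022183^2 + 0.135252^2) = 162.316

162.316


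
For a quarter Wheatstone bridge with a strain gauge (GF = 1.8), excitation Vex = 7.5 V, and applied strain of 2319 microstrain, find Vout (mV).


Quarter bridge output: Vout = (GF * epsilon * Vex) / 4.
Vout = (1.8 * 2319e-6 * 7.5) / 4
Vout = 0.0313065 / 4 V
Vout = 0.00782662 V = 7.8266 mV

7.8266 mV


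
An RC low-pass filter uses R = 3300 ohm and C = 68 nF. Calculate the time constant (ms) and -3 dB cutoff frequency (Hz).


Time constant: tau = R * C.
tau = 3300 * 6.80e-08 = 0.0002244 s
tau = 0.2244 ms
Cutoff frequency: fc = 1 / (2*pi*R*C).
fc = 1 / (2*pi*0.0002244) = 709.25 Hz

tau = 0.2244 ms, fc = 709.25 Hz


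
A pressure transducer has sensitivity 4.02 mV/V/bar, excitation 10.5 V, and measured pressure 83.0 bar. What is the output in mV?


Output = sensitivity * Vex * P.
Vout = 4.02 * 10.5 * 83.0
Vout = 42.21 * 83.0
Vout = 3503.43 mV

3503.43 mV


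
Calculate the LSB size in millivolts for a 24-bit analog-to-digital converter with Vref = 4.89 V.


The resolution (LSB) of an ADC is Vref / 2^n.
LSB = 4.89 / 2^24
LSB = 4.89 / 16777216
LSB = 2.9e-07 V = 0.00029147 mV

0.00029147 mV


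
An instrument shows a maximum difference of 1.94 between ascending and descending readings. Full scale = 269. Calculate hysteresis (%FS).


Hysteresis = (max difference / full scale) * 100%.
H = (1.94 / 269) * 100
H = 0.721 %FS

0.721 %FS


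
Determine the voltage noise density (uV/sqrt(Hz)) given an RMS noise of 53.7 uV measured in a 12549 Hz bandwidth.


Noise spectral density = Vrms / sqrt(BW).
NSD = 53.7 / sqrt(12549)
NSD = 53.7 / 112.0223
NSD = 0.4794 uV/sqrt(Hz)

0.4794 uV/sqrt(Hz)


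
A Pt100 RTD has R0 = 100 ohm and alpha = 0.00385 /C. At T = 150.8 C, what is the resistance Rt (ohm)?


The RTD equation: Rt = R0 * (1 + alpha * T).
Rt = 100 * (1 + 0.00385 * 150.8)
Rt = 100 * (1 + 0.58058)
Rt = 100 * 1.58058
Rt = 158.058 ohm

158.058 ohm


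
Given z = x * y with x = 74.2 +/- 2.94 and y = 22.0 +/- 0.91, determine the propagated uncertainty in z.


For a product z = x*y, the relative uncertainty is:
uz/z = sqrt((ux/x)^2 + (uy/y)^2)
Relative uncertainties: ux/x = 2.94/74.2 = 0.039623
uy/y = 0.91/22.0 = 0.041364
z = 74.2 * 22.0 = 1632.4
uz = 1632.4 * sqrt(0.039623^2 + 0.041364^2) = 93.503

93.503


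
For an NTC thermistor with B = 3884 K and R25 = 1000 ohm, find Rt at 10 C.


NTC thermistor equation: Rt = R25 * exp(B * (1/T - 1/T25)).
T in Kelvin: 283.15 K, T25 = 298.15 K
1/T - 1/T25 = 1/283.15 - 1/298.15 = 0.00017768
B * (1/T - 1/T25) = 3884 * 0.00017768 = 0.6901
Rt = 1000 * exp(0.6901) = 1993.9 ohm

1993.9 ohm
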